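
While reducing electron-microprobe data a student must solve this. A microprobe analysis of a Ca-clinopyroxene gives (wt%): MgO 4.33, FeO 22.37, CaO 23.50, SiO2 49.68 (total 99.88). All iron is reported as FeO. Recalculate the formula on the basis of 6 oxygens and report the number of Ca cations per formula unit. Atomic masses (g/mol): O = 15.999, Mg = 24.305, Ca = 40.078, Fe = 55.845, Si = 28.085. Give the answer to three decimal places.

1.009 Ca apfu

4.33 wt% MgO ÷ 40.304 g/mol = 0.10743 mol, giving 0.10743 Mg and 0.10743 O.
22.37 wt% FeO ÷ 71.844 g/mol = 0.31137 mol, giving 0.31137 Fe and 0.31137 O.
23.50 wt% CaO ÷ 56.077 g/mol = 0.41907 mol, giving 0.41907 Ca and 0.41907 O.
49.68 wt% SiO2 ÷ 60.083 g/mol = 0.82686 mol, giving 0.82686 Si and 1.65372 O.
Oxygen sums to 2.49159; scaling by 6/2.49159 = 2.40810 puts the formula on 6 O.
Ca: 0.41907 × 2.40810 = 1.009 atoms per formula unit.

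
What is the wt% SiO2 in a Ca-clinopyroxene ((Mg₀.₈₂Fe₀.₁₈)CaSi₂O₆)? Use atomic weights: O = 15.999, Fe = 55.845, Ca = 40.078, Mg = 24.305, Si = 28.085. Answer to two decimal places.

54.07 wt%

Formula mass = 222.224 g/mol.
2 Si → 2.0000 mol SiO2 per formula unit; M(SiO2) = 60.083, so SiO2 mass = 120.166 g.
120.166/222.224 × 100 = 54.07 wt%.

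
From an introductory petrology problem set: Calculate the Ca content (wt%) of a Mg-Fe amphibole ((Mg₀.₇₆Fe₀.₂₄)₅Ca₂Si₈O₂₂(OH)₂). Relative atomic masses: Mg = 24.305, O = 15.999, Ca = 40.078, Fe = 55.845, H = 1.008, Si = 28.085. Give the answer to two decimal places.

9.43 wt%

M((Mg₀.₇₆Fe₀.₂₄)₅Ca₂Si₈O₂₂(OH)₂) = 850.201 g/mol.
Ca contributes 2 × 40.078 = 80.156 g per mole.
80.156/850.201 = 0.0943 → 9.43%.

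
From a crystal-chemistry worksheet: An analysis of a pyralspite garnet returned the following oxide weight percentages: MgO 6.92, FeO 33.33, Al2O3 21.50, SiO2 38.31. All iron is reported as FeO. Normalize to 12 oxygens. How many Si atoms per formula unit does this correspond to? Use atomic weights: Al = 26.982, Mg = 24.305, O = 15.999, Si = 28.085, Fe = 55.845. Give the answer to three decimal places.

6.92 wt% MgO ÷ 40.304 g/mol = 0.17170 mol, giving 0.17170 Mg and 0.17170 O.
33.33 wt% FeO ÷ 71.844 g/mol = 0.46392 mol, giving 0.46392 Fe and 0.46392 O.
21.50 wt% Al2O3 ÷ 101.961 g/mol = 0.21086 mol, giving 0.42172 Al and 0.63258 O.
38.31 wt% SiO2 ÷ 60.083 g/mol = 0.63762 mol, giving 0.63762 Si and 1.27524 O.
Oxygen sums to 2.54344; scaling by 12/2.54344 = 4.71802 puts the formula on 12 O.
Si: 0.63762 × 4.71802 = 3.008 atoms per formula unit.

3.008 Si apfu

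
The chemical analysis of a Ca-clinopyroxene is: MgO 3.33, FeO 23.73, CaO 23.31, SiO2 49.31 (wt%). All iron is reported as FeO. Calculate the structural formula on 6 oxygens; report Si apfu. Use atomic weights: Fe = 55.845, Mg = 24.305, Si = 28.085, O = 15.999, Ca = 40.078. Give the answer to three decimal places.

1.994 Si apfu

MgO: 3.33/40.304 = 0.08262 mol → 0.08262 mol Mg, 0.08262 mol O.
FeO: 23.73/71.844 = 0.33030 mol → 0.33030 mol Fe, 0.33030 mol O.
CaO: 23.31/56.077 = 0.41568 mol → 0.41568 mol Ca, 0.41568 mol O.
SiO2: 49.31/60.083 = 0.82070 mol → 0.82070 mol Si, 1.64140 mol O.
Total oxygen = 2.47000 mol. Normalization factor = 6/2.47000 = 2.42915.
Si per 6 O = 0.82070 × 2.42915 = 1.994.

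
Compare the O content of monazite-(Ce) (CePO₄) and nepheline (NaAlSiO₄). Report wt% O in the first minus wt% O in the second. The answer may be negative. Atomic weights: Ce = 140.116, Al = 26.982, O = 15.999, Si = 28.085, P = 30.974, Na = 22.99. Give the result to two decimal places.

O in CePO₄: molar mass 235.086 g/mol; 4×15.999 = 63.996 g → 27.22 wt%.
O in NaAlSiO₄: molar mass 142.053 g/mol; 4×15.999 = 63.996 g → 45.05 wt%.
Difference = 27.22 − 45.05 = -17.83 percentage points.

-17.83 percentage points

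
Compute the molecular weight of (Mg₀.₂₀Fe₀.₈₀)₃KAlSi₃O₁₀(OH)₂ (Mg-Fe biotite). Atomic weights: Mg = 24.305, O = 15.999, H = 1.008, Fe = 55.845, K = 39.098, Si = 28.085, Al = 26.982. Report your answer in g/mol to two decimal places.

492.95 g/mol

The formula mass is the sum 0.60(24.305) + 2.40(55.845) + 1(39.098) + 1(26.982) + 3(28.085) + 12(15.999) + 2(1.008).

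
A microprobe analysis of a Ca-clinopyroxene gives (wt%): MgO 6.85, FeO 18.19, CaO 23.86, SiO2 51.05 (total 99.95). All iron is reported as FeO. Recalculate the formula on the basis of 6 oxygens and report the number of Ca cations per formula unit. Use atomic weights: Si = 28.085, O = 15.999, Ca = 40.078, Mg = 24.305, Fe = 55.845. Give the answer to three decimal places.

MgO: 6.85/40.304 = 0.16996 mol → 0.16996 mol Mg, 0.16996 mol O.
FeO: 18.19/71.844 = 0.25319 mol → 0.25319 mol Fe, 0.25319 mol O.
CaO: 23.86/56.077 = 0.42549 mol → 0.42549 mol Ca, 0.42549 mol O.
SiO2: 51.05/60.083 = 0.84966 mol → 0.84966 mol Si, 1.69932 mol O.
Total oxygen = 2.54796 mol. Normalization factor = 6/2.54796 = 2.35483.
Ca per 6 O = 0.42549 × 2.35483 = 1.002.

1.002 Ca apfu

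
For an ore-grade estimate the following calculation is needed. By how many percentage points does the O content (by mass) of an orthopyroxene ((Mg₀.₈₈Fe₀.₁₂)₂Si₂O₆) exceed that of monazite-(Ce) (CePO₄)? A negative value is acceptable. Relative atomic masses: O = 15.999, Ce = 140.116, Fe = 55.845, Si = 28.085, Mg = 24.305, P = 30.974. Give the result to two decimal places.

18.85 percentage points

M((Mg₀.₈₈Fe₀.₁₂)₂Si₂O₆) = 208.344 g/mol, so wt% O = 95.994/208.344 × 100 = 46.07%.
M(CePO₄) = 235.086 g/mol, so wt% O = 63.996/235.086 × 100 = 27.22%.
46.07 − 27.22 = 18.85 pp.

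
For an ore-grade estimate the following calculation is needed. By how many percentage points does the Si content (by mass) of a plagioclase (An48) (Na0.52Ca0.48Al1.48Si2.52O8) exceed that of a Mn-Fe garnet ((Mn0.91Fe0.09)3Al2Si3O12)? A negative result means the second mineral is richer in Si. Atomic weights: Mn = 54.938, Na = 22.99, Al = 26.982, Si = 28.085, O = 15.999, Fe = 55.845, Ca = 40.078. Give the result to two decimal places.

9.21 percentage points

Si in Na0.52Ca0.48Al1.48Si2.52O8: molar mass 269.892 g/mol; 2.52×28.085 = 70.774 g → 26.22 wt%.
Si in (Mn0.91Fe0.09)3Al2Si3O12: molar mass 495.266 g/mol; 3×28.085 = 84.255 g → 17.01 wt%.
Difference = 26.22 − 17.01 = 9.21 percentage points.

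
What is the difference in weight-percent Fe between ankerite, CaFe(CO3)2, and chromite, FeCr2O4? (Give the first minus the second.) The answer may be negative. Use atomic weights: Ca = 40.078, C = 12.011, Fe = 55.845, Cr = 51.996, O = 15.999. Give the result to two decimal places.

0.91 percentage points

First mineral: 55.845 g Fe in 215.939 g formula = 25.86 wt% Fe.
Second mineral: 55.845 g Fe in 223.833 g formula = 24.95 wt% Fe.
25.86% − 24.95% gives a difference of 0.91 percentage points.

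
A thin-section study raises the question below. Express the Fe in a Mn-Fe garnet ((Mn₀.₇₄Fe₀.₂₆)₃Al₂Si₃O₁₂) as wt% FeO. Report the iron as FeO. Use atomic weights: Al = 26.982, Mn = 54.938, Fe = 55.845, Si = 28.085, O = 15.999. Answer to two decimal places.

11.30 wt%

M((Mn₀.₇₄Fe₀.₂₆)₃Al₂Si₃O₁₂) = 495.728 g/mol; M(FeO) = 71.844 g/mol.
Moles FeO per formula unit = 0.78 Fe ÷ 1 = 0.7800.
FeO fraction = (0.7800 × 71.844) / 495.728 = 56.038/495.728 = 0.1130.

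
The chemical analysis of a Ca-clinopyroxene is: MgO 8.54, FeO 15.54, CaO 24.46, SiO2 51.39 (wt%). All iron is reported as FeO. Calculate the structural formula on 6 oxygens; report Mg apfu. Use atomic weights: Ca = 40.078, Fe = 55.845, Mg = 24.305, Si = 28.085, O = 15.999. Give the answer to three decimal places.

0.494 Mg apfu

8.54 wt% MgO ÷ 40.304 g/mol = 0.21189 mol, giving 0.21189 Mg and 0.21189 O.
15.54 wt% FeO ÷ 71.844 g/mol = 0.21630 mol, giving 0.21630 Fe and 0.21630 O.
24.46 wt% CaO ÷ 56.077 g/mol = 0.43619 mol, giving 0.43619 Ca and 0.43619 O.
51.39 wt% SiO2 ÷ 60.083 g/mol = 0.85532 mol, giving 0.85532 Si and 1.71064 O.
Oxygen sums to 2.57502; scaling by 6/2.57502 = 2.33008 puts the formula on 6 O.
Mg: 0.21189 × 2.33008 = 0.494 atoms per formula unit.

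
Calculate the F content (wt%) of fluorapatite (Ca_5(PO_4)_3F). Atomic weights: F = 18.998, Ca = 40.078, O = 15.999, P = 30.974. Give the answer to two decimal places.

M(Ca_5(PO_4)_3F) = 504.298 g/mol.
F contributes 1 × 18.998 = 18.998 g per mole.
18.998/504.298 = 0.0377 → 3.77%.

3.77 wt%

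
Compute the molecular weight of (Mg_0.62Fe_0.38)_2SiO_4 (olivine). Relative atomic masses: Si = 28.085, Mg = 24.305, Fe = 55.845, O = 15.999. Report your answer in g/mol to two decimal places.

Mg: 1.24 × 24.305 = 30.1382
Fe: 0.76 × 55.845 = 42.4422
Si: 1 × 28.085 = 28.0850
O: 4 × 15.999 = 63.9960
Summing the contributions gives the formula mass.

164.66 g/mol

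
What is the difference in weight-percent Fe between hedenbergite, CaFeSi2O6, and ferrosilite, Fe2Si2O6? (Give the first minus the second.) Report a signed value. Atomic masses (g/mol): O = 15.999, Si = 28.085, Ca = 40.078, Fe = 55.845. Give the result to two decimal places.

First mineral: 55.845 g Fe in 248.087 g formula = 22.51 wt% Fe.
Second mineral: 111.690 g Fe in 263.854 g formula = 42.33 wt% Fe.
22.51% − 42.33% gives a difference of -19.82 percentage points.

-19.82 percentage points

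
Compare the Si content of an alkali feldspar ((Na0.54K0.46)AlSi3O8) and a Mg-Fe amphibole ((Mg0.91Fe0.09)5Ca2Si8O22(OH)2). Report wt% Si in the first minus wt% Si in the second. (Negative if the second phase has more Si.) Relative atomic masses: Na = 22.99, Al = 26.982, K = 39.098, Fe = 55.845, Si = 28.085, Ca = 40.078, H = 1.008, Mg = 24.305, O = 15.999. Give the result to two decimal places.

M((Na0.54K0.46)AlSi3O8) = 269.629 g/mol, so wt% Si = 84.255/269.629 × 100 = 31.25%.
M((Mg0.91Fe0.09)5Ca2Si8O22(OH)2) = 826.546 g/mol, so wt% Si = 224.680/826.546 × 100 = 27.18%.
31.25 − 27.18 = 4.07 pp.

4.07 percentage points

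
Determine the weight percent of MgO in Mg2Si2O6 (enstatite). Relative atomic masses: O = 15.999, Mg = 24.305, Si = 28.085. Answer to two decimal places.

40.15 wt%

M(Mg2Si2O6) = 200.774 g/mol; M(MgO) = 40.304 g/mol.
Moles MgO per formula unit = 2 Mg ÷ 1 = 2.0000.
MgO fraction = (2.0000 × 40.304) / 200.774 = 80.608/200.774 = 0.4015.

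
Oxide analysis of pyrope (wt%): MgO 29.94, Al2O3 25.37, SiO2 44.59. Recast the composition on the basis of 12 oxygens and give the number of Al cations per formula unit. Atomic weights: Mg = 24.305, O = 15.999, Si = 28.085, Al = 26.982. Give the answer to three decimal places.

MgO: 29.94/40.304 = 0.74285 mol → 0.74285 mol Mg, 0.74285 mol O.
Al2O3: 25.37/101.961 = 0.24882 mol → 0.49764 mol Al, 0.74646 mol O.
SiO2: 44.59/60.083 = 0.74214 mol → 0.74214 mol Si, 1.48428 mol O.
Total oxygen = 2.97359 mol. Normalization factor = 12/2.97359 = 4.03553.
Al per 12 O = 0.49764 × 4.03553 = 2.008.

2.008 Al apfu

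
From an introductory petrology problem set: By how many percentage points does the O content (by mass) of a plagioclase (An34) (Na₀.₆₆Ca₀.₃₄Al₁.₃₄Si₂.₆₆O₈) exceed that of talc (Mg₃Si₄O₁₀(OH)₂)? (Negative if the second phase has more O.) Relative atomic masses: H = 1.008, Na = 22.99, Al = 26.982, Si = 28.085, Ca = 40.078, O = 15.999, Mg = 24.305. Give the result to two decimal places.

M(Na₀.₆₆Ca₀.₃₄Al₁.₃₄Si₂.₆₆O₈) = 267.654 g/mol, so wt% O = 127.992/267.654 × 100 = 47.82%.
M(Mg₃Si₄O₁₀(OH)₂) = 379.259 g/mol, so wt% O = 191.988/379.259 × 100 = 50.62%.
47.82 − 50.62 = -2.80 pp.

-2.80 percentage points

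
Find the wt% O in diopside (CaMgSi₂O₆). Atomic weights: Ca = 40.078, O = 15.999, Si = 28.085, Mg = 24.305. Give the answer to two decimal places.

44.33 mass %

Formula mass = 1*40.078 + 1*24.305 + 2*28.085 + 6*15.999 = 216.547 g/mol, of which 95.994 g is O.
So O makes up 95.994/216.547 = 0.4433 of the mass, i.e. 44.33%.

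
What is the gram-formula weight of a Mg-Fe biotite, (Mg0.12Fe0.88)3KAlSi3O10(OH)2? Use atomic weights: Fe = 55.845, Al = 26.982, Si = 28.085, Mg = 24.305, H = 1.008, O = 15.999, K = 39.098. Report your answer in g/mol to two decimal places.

M = 0.36×24.305 + 2.64×55.845 + 1×39.098 + 1×26.982 + 3×28.085 + 12×15.999 + 2×1.008

500.52 g/mol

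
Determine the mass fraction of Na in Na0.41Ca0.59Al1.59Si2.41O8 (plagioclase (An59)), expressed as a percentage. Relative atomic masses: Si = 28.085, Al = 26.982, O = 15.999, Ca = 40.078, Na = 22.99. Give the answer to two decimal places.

3.47 mass %

Molar mass of Na0.41Ca0.59Al1.59Si2.41O8: 0.41·22.99 + 0.59·40.078 + 1.59·26.982 + 2.41·28.085 + 8·15.999 = 271.650 g/mol.
Mass of Na per formula unit: 0.41 × 22.99 = 9.426 g.
Weight fraction Na = 9.426 / 271.650 = 0.0347.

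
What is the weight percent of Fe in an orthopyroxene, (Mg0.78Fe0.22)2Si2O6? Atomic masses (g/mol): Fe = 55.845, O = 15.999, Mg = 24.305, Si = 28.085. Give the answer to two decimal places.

M((Mg0.78Fe0.22)2Si2O6) = 214.652 g/mol.
Fe contributes 0.44 × 55.845 = 24.572 g per mole.
24.572/214.652 = 0.1145 → 11.45%.

11.45 mass %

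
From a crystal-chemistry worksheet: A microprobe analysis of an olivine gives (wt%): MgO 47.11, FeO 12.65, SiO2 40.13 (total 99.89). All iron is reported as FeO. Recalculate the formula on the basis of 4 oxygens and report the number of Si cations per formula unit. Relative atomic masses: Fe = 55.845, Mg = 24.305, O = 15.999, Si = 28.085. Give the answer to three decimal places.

MgO: 47.11/40.304 = 1.16887 mol → 1.16887 mol Mg, 1.16887 mol O.
FeO: 12.65/71.844 = 0.17608 mol → 0.17608 mol Fe, 0.17608 mol O.
SiO2: 40.13/60.083 = 0.66791 mol → 0.66791 mol Si, 1.33582 mol O.
Total oxygen = 2.68077 mol. Normalization factor = 4/2.68077 = 1.49211.
Si per 4 O = 0.66791 × 1.49211 = 0.997.

0.997 Si apfu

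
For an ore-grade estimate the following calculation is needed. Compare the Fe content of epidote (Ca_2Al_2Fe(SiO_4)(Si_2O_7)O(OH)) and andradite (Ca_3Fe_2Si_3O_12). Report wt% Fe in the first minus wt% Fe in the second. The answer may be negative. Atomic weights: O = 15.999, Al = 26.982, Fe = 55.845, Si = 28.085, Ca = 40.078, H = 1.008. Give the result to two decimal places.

-10.42 percentage points

First mineral: 55.845 g Fe in 483.215 g formula = 11.56 wt% Fe.
Second mineral: 111.690 g Fe in 508.167 g formula = 21.98 wt% Fe.
11.56% − 21.98% gives a difference of -10.42 percentage points.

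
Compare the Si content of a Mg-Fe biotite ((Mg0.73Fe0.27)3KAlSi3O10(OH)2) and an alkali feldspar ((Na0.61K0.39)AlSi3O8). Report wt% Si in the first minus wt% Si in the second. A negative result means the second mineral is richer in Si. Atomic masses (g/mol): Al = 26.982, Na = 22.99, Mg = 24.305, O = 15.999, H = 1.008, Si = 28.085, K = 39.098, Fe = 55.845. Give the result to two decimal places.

-12.35 percentage points

M((Mg0.73Fe0.27)3KAlSi3O10(OH)2) = 442.801 g/mol, so wt% Si = 84.255/442.801 × 100 = 19.03%.
M((Na0.61K0.39)AlSi3O8) = 268.501 g/mol, so wt% Si = 84.255/268.501 × 100 = 31.38%.
19.03 − 31.38 = -12.35 pp.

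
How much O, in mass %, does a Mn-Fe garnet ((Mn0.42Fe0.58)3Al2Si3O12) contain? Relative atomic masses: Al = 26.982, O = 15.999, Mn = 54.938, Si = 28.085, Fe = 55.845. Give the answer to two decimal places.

Formula mass = 1.26*54.938 + 1.74*55.845 + 2*26.982 + 3*28.085 + 12*15.999 = 496.599 g/mol, of which 191.988 g is O.
So O makes up 191.988/496.599 = 0.3866 of the mass, i.e. 38.66%.

38.66 mass %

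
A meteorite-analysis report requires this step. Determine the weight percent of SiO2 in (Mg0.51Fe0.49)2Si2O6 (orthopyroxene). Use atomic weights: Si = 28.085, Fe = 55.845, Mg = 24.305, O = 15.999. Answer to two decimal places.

51.87 wt%

Formula mass = 231.683 g/mol.
2 Si → 2.0000 mol SiO2 per formula unit; M(SiO2) = 60.083, so SiO2 mass = 120.166 g.
120.166/231.683 × 100 = 51.87 wt%.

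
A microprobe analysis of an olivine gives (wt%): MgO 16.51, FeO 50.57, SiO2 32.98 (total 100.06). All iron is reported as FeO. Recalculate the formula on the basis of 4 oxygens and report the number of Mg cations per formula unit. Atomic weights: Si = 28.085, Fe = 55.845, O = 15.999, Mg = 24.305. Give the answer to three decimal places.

0.741 Mg apfu

MgO: 16.51/40.304 = 0.40964 mol → 0.40964 mol Mg, 0.40964 mol O.
FeO: 50.57/71.844 = 0.70389 mol → 0.70389 mol Fe, 0.70389 mol O.
SiO2: 32.98/60.083 = 0.54891 mol → 0.54891 mol Si, 1.09782 mol O.
Total oxygen = 2.21135 mol. Normalization factor = 4/2.21135 = 1.80885.
Mg per 4 O = 0.40964 × 1.80885 = 0.741.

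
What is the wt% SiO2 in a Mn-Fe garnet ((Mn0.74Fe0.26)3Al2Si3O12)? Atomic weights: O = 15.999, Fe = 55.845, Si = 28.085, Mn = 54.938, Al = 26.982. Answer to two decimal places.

36.36 wt%

Molar mass of (Mn0.74Fe0.26)3Al2Si3O12 = 2.22·54.938 + 0.78·55.845 + 2·26.982 + 3·28.085 + 12·15.999 = 495.728 g/mol.
Each formula unit contains 3 Si, equivalent to 3/1 = 3.0000 mol SiO2.
M(SiO2) = 1×28.085 + 2×15.999 = 60.083 g/mol.
Mass of SiO2 per formula unit = 3.0000 × 60.083 = 180.249 g.
SiO2 wt% = 180.249 / 495.728 × 100 = 36.36%.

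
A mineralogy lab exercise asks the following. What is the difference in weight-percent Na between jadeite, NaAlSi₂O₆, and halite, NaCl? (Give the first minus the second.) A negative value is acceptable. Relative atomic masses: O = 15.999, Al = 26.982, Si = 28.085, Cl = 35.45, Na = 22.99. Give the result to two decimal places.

-27.97 percentage points

First mineral: 22.990 g Na in 202.136 g formula = 11.37 wt% Na.
Second mineral: 22.990 g Na in 58.440 g formula = 39.34 wt% Na.
11.37% − 39.34% gives a difference of -27.97 percentage points.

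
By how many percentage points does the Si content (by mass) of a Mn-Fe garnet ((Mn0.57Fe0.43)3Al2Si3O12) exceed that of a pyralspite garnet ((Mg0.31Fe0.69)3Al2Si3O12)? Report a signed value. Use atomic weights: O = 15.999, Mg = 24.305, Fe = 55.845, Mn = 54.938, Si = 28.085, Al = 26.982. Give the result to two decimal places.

First mineral: 84.255 g Si in 496.191 g formula = 16.98 wt% Si.
Second mineral: 84.255 g Si in 468.410 g formula = 17.99 wt% Si.
16.98% − 17.99% gives a difference of -1.01 percentage points.

-1.01 percentage points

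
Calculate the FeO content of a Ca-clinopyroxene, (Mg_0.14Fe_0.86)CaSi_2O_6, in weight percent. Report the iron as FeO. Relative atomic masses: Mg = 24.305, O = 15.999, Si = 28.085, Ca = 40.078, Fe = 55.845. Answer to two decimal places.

25.36 wt%

Formula mass = 243.671 g/mol.
0.86 Fe → 0.8600 mol FeO per formula unit; M(FeO) = 71.844, so FeO mass = 61.786 g.
61.786/243.671 × 100 = 25.36 wt%.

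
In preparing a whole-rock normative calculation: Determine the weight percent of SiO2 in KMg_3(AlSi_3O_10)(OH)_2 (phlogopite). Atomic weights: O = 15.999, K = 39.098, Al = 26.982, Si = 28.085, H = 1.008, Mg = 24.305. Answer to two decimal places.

Formula mass = 417.254 g/mol.
3 Si → 3.0000 mol SiO2 per formula unit; M(SiO2) = 60.083, so SiO2 mass = 180.249 g.
180.249/417.254 × 100 = 43.20 wt%.

43.20 wt%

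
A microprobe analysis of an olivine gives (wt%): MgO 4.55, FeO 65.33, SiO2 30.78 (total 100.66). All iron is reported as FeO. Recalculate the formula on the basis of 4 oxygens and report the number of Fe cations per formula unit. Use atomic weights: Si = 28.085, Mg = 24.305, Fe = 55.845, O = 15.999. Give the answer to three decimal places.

MgO: 4.55/40.304 = 0.11289 mol → 0.11289 mol Mg, 0.11289 mol O.
FeO: 65.33/71.844 = 0.90933 mol → 0.90933 mol Fe, 0.90933 mol O.
SiO2: 30.78/60.083 = 0.51229 mol → 0.51229 mol Si, 1.02458 mol O.
Total oxygen = 2.04680 mol. Normalization factor = 4/2.04680 = 1.95427.
Fe per 4 O = 0.90933 × 1.95427 = 1.777.

1.777 Fe apfu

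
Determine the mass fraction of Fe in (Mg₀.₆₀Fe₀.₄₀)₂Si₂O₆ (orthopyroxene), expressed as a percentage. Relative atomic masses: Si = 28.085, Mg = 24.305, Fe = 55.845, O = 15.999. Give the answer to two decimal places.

M((Mg₀.₆₀Fe₀.₄₀)₂Si₂O₆) = 226.006 g/mol.
Fe contributes 0.80 × 55.845 = 44.676 g per mole.
44.676/226.006 = 0.1977 → 19.77%.

19.77 mass %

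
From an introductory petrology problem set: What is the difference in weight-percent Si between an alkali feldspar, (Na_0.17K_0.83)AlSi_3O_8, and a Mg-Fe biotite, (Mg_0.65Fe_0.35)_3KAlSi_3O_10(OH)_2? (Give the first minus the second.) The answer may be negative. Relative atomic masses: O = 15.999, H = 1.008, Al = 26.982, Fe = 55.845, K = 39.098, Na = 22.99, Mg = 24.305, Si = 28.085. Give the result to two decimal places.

First mineral: 84.255 g Si in 275.589 g formula = 30.57 wt% Si.
Second mineral: 84.255 g Si in 450.371 g formula = 18.71 wt% Si.
30.57% − 18.71% gives a difference of 11.86 percentage points.

11.86 percentage points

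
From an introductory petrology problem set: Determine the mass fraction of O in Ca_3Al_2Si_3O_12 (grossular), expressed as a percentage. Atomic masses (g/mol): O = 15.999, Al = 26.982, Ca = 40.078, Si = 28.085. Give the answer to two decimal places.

42.62 mass %

Molar mass of Ca_3Al_2Si_3O_12: 3·40.078 + 2·26.982 + 3·28.085 + 12·15.999 = 450.441 g/mol.
Mass of O per formula unit: 12 × 15.999 = 191.988 g.
Weight fraction O = 191.988 / 450.441 = 0.4262.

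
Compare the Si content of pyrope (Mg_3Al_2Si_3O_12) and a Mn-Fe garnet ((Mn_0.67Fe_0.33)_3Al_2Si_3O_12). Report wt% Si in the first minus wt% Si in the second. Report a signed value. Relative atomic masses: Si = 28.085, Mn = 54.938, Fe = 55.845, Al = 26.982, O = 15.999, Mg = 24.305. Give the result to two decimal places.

Si in Mg_3Al_2Si_3O_12: molar mass 403.122 g/mol; 3×28.085 = 84.255 g → 20.90 wt%.
Si in (Mn_0.67Fe_0.33)_3Al_2Si_3O_12: molar mass 495.919 g/mol; 3×28.085 = 84.255 g → 16.99 wt%.
Difference = 20.90 − 16.99 = 3.91 percentage points.

3.91 percentage points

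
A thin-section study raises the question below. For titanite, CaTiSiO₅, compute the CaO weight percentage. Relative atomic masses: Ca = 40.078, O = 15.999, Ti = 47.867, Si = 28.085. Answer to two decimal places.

28.61 wt%

Molar mass of CaTiSiO₅ = 1×40.078 + 1×47.867 + 1×28.085 + 5×15.999 = 196.025 g/mol.
Each formula unit contains 1 Ca, equivalent to 1/1 = 1.0000 mol CaO.
M(CaO) = 1×40.078 + 1×15.999 = 56.077 g/mol.
Mass of CaO per formula unit = 1.0000 × 56.077 = 56.077 g.
CaO wt% = 56.077 / 196.025 × 100 = 28.61%.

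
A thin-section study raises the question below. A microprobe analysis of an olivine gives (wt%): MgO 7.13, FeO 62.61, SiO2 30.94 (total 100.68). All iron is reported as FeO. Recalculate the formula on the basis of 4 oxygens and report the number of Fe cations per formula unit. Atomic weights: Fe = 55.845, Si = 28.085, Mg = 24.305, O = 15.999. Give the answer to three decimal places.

MgO (M=40.304): mol = 0.17691; Mg = 0.17691, O = 0.17691.
FeO (M=71.844): mol = 0.87147; Fe = 0.87147, O = 0.87147.
SiO2 (M=60.083): mol = 0.51495; Si = 0.51495, O = 1.02990.
ΣO = 2.07828; factor = 4/ΣO = 1.92467.
Fe apfu = 0.87147 × 1.92467 = 1.677.

1.677 Fe apfu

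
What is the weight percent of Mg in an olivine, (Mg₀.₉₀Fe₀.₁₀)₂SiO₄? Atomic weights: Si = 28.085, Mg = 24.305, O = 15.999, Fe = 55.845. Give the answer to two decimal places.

Molar mass of (Mg₀.₉₀Fe₀.₁₀)₂SiO₄: 1.80×24.305 + 0.20×55.845 + 1×28.085 + 4×15.999 = 146.999 g/mol.
Mass of Mg per formula unit: 1.80 × 24.305 = 43.749 g.
Weight fraction Mg = 43.749 / 146.999 = 0.2976.

29.76 mass %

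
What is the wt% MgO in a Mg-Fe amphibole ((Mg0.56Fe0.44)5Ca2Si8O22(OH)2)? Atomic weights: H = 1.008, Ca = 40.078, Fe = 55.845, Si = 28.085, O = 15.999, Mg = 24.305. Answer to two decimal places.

Formula mass = 881.741 g/mol.
2.80 Mg → 2.8000 mol MgO per formula unit; M(MgO) = 40.304, so MgO mass = 112.851 g.
112.851/881.741 × 100 = 12.80 wt%.

12.80 wt%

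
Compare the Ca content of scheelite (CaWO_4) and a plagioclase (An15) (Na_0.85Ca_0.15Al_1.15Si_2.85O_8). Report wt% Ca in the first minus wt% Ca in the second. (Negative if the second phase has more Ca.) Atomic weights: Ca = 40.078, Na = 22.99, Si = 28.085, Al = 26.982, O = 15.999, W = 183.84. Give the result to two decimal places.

M(CaWO_4) = 287.914 g/mol, so wt% Ca = 40.078/287.914 × 100 = 13.92%.
M(Na_0.85Ca_0.15Al_1.15Si_2.85O_8) = 264.617 g/mol, so wt% Ca = 6.012/264.617 × 100 = 2.27%.
13.92 − 2.27 = 11.65 pp.

11.65 percentage points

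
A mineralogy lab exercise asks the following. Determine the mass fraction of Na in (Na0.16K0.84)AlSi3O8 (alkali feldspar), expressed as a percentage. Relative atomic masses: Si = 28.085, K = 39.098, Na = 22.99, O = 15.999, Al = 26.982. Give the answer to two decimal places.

M((Na0.16K0.84)AlSi3O8) = 275.750 g/mol.
Na contributes 0.16 × 22.99 = 3.678 g per mole.
3.678/275.750 = 0.0133 → 1.33%.

1.33 wt%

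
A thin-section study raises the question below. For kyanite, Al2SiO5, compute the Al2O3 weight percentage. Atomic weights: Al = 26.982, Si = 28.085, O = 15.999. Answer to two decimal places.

Formula mass = 162.044 g/mol.
2 Al → 1.0000 mol Al2O3 per formula unit; M(Al2O3) = 101.961, so Al2O3 mass = 101.961 g.
101.961/162.044 × 100 = 62.92 wt%.

62.92 wt%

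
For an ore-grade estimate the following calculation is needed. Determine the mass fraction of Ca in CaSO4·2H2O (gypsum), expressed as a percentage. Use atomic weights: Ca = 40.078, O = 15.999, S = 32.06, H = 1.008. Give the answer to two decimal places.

M(CaSO4·2H2O) = 172.164 g/mol.
Ca contributes 1 × 40.078 = 40.078 g per mole.
40.078/172.164 = 0.2328 → 23.28%.

23.28 mass %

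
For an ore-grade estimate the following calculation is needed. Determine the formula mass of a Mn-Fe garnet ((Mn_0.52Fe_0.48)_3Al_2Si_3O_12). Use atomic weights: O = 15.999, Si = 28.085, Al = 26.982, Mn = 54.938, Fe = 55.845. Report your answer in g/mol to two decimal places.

496.33 g/mol

Mn: 1.56 × 54.938 = 85.7033
Fe: 1.44 × 55.845 = 80.4168
Al: 2 × 26.982 = 53.9640
Si: 3 × 28.085 = 84.2550
O: 12 × 15.999 = 191.9880
Summing the contributions gives the formula mass.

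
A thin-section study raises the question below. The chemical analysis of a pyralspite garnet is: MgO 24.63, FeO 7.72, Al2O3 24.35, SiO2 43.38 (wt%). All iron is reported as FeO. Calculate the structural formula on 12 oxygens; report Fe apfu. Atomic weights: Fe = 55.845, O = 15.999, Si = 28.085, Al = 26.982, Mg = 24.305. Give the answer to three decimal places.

0.448 Fe apfu

24.63 wt% MgO ÷ 40.304 g/mol = 0.61111 mol, giving 0.61111 Mg and 0.61111 O.
7.72 wt% FeO ÷ 71.844 g/mol = 0.10746 mol, giving 0.10746 Fe and 0.10746 O.
24.35 wt% Al2O3 ÷ 101.961 g/mol = 0.23882 mol, giving 0.47764 Al and 0.71646 O.
43.38 wt% SiO2 ÷ 60.083 g/mol = 0.72200 mol, giving 0.72200 Si and 1.44400 O.
Oxygen sums to 2.87903; scaling by 12/2.87903 = 4.16807 puts the formula on 12 O.
Fe: 0.10746 × 4.16807 = 0.448 atoms per formula unit.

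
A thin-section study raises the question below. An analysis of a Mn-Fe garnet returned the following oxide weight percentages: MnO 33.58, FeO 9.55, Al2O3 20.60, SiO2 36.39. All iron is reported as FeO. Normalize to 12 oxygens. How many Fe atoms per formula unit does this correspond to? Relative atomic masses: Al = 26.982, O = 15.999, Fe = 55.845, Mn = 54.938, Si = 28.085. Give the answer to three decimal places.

0.658 Fe apfu

33.58 wt% MnO ÷ 70.937 g/mol = 0.47338 mol, giving 0.47338 Mn and 0.47338 O.
9.55 wt% FeO ÷ 71.844 g/mol = 0.13293 mol, giving 0.13293 Fe and 0.13293 O.
20.60 wt% Al2O3 ÷ 101.961 g/mol = 0.20204 mol, giving 0.40408 Al and 0.60612 O.
36.39 wt% SiO2 ÷ 60.083 g/mol = 0.60566 mol, giving 0.60566 Si and 1.21132 O.
Oxygen sums to 2.42375; scaling by 12/2.42375 = 4.95101 puts the formula on 12 O.
Fe: 0.13293 × 4.95101 = 0.658 atoms per formula unit.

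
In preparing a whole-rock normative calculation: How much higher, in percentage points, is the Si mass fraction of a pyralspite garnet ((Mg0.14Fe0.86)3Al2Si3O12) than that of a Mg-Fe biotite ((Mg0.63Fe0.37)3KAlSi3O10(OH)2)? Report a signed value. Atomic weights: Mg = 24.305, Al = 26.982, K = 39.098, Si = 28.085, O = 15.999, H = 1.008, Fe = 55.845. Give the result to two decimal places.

-1.24 percentage points

Si in (Mg0.14Fe0.86)3Al2Si3O12: molar mass 484.495 g/mol; 3×28.085 = 84.255 g → 17.39 wt%.
Si in (Mg0.63Fe0.37)3KAlSi3O10(OH)2: molar mass 452.263 g/mol; 3×28.085 = 84.255 g → 18.63 wt%.
Difference = 17.39 − 18.63 = -1.24 percentage points.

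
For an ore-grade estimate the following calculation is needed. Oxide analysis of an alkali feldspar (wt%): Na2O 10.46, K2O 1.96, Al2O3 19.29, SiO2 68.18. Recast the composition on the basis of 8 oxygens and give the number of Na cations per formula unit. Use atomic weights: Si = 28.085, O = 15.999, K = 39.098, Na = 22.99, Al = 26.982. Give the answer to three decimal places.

Na2O (M=61.979): mol = 0.16877; Na = 0.33754, O = 0.16877.
K2O (M=94.195): mol = 0.02081; K = 0.04162, O = 0.02081.
Al2O3 (M=101.961): mol = 0.18919; Al = 0.37838, O = 0.56757.
SiO2 (M=60.083): mol = 1.13476; Si = 1.13476, O = 2.26952.
ΣO = 3.02667; factor = 8/ΣO = 2.64317.
Na apfu = 0.33754 × 2.64317 = 0.892.

0.892 Na apfu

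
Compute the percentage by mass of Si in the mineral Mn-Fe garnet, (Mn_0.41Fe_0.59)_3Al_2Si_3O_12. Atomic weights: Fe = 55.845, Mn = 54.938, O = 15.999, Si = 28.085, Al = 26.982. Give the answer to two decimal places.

16.97 wt%

Formula mass = 1.23*54.938 + 1.77*55.845 + 2*26.982 + 3*28.085 + 12*15.999 = 496.626 g/mol, of which 84.255 g is Si.
So Si makes up 84.255/496.626 = 0.1697 of the mass, i.e. 16.97%.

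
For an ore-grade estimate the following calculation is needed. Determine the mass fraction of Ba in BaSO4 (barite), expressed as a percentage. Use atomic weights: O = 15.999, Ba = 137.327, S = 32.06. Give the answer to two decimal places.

58.84 wt%

Molar mass of BaSO4: 1×137.327 + 1×32.06 + 4×15.999 = 233.383 g/mol.
Mass of Ba per formula unit: 1 × 137.327 = 137.327 g.
Weight fraction Ba = 137.327 / 233.383 = 0.5884.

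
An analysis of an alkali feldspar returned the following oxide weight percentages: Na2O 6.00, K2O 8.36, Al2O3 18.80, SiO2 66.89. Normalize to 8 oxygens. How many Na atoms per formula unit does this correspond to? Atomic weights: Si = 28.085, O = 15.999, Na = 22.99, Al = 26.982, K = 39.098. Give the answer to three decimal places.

0.522 Na apfu

6.00 wt% Na2O ÷ 61.979 g/mol = 0.09681 mol, giving 0.19362 Na and 0.09681 O.
8.36 wt% K2O ÷ 94.195 g/mol = 0.08875 mol, giving 0.17750 K and 0.08875 O.
18.80 wt% Al2O3 ÷ 101.961 g/mol = 0.18438 mol, giving 0.36876 Al and 0.55314 O.
66.89 wt% SiO2 ÷ 60.083 g/mol = 1.11329 mol, giving 1.11329 Si and 2.22658 O.
Oxygen sums to 2.96528; scaling by 8/2.96528 = 2.69789 puts the formula on 8 O.
Na: 0.19362 × 2.69789 = 0.522 atoms per formula unit.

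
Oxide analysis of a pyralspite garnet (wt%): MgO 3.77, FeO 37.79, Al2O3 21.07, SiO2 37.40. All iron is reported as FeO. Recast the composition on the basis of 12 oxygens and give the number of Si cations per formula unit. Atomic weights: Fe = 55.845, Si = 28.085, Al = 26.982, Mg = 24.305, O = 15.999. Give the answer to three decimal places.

MgO (M=40.304): mol = 0.09354; Mg = 0.09354, O = 0.09354.
FeO (M=71.844): mol = 0.52600; Fe = 0.52600, O = 0.52600.
Al2O3 (M=101.961): mol = 0.20665; Al = 0.41330, O = 0.61995.
SiO2 (M=60.083): mol = 0.62247; Si = 0.62247, O = 1.24494.
ΣO = 2.48443; factor = 12/ΣO = 4.83008.
Si apfu = 0.62247 × 4.83008 = 3.007.

3.007 Si apfu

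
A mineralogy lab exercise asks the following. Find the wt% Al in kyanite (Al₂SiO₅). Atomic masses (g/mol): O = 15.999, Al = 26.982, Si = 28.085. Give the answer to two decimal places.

Formula mass = 2×26.982 + 1×28.085 + 5×15.999 = 162.044 g/mol, of which 53.964 g is Al.
So Al makes up 53.964/162.044 = 0.3330 of the mass, i.e. 33.30%.

33.30 wt%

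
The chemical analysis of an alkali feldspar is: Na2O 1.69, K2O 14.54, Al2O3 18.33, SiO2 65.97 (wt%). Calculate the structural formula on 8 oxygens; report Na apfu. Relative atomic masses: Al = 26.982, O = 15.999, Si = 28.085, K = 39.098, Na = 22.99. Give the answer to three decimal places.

0.150 Na apfu

Na2O (M=61.979): mol = 0.02727; Na = 0.05454, O = 0.02727.
K2O (M=94.195): mol = 0.15436; K = 0.30872, O = 0.15436.
Al2O3 (M=101.961): mol = 0.17977; Al = 0.35954, O = 0.53931.
SiO2 (M=60.083): mol = 1.09798; Si = 1.09798, O = 2.19596.
ΣO = 2.91690; factor = 8/ΣO = 2.74264.
Na apfu = 0.05454 × 2.74264 = 0.150.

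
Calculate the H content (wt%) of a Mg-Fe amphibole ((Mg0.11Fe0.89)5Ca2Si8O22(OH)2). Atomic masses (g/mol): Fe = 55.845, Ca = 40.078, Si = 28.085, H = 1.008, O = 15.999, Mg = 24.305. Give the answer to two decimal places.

Formula mass = 0.55·24.305 + 4.45·55.845 + 2·40.078 + 8·28.085 + 24·15.999 + 2·1.008 = 952.706 g/mol, of which 2.016 g is H.
So H makes up 2.016/952.706 = 0.0021 of the mass, i.e. 0.21%.

0.21 wt%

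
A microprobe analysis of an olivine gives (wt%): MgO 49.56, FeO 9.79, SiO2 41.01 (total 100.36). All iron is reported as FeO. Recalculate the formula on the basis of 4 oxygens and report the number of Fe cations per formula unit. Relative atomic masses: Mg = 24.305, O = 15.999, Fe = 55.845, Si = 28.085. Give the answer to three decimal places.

0.200 Fe apfu

MgO (M=40.304): mol = 1.22965; Mg = 1.22965, O = 1.22965.
FeO (M=71.844): mol = 0.13627; Fe = 0.13627, O = 0.13627.
SiO2 (M=60.083): mol = 0.68256; Si = 0.68256, O = 1.36512.
ΣO = 2.73104; factor = 4/ΣO = 1.46464.
Fe apfu = 0.13627 × 1.46464 = 0.200.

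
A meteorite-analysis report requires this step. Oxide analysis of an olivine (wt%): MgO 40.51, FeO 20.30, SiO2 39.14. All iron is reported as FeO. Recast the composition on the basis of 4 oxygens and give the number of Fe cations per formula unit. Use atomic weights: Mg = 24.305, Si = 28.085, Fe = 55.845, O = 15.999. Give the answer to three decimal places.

0.436 Fe apfu

40.51 wt% MgO ÷ 40.304 g/mol = 1.00511 mol, giving 1.00511 Mg and 1.00511 O.
20.30 wt% FeO ÷ 71.844 g/mol = 0.28256 mol, giving 0.28256 Fe and 0.28256 O.
39.14 wt% SiO2 ÷ 60.083 g/mol = 0.65143 mol, giving 0.65143 Si and 1.30286 O.
Oxygen sums to 2.59053; scaling by 4/2.59053 = 1.54409 puts the formula on 4 O.
Fe: 0.28256 × 1.54409 = 0.436 atoms per formula unit.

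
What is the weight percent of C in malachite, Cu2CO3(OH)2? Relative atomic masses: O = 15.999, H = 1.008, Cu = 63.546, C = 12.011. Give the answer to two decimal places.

5.43 weight percent

Formula mass = 2*63.546 + 1*12.011 + 5*15.999 + 2*1.008 = 221.114 g/mol, of which 12.011 g is C.
So C makes up 12.011/221.114 = 0.0543 of the mass, i.e. 5.43%.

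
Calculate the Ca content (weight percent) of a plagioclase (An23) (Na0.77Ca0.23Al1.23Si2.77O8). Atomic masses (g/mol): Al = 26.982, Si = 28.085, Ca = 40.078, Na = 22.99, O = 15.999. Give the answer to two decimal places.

M(Na0.77Ca0.23Al1.23Si2.77O8) = 265.896 g/mol.
Ca contributes 0.23 × 40.078 = 9.218 g per mole.
9.218/265.896 = 0.0347 → 3.47%.

3.47 weight percent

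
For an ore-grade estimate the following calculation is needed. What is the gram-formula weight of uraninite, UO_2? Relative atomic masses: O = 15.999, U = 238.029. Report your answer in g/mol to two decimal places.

M = 1·238.029 + 2·15.999

270.03 g/mol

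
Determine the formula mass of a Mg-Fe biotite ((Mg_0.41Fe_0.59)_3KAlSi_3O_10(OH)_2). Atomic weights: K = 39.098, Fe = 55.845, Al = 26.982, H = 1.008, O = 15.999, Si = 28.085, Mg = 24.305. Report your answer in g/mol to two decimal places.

473.08 g/mol

The formula mass is the sum 1.23·24.305 + 1.77·55.845 + 1·39.098 + 1·26.982 + 3·28.085 + 12·15.999 + 2·1.008.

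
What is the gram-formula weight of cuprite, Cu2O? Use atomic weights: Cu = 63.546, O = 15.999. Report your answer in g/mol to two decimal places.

M = 2*63.546 + 1*15.999

143.09 g/mol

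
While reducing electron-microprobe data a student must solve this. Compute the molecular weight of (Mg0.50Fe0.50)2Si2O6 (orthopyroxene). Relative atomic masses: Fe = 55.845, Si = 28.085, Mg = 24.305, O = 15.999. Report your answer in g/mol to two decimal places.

232.31 g/mol

Mg: 1 × 24.305 = 24.3050
Fe: 1 × 55.845 = 55.8450
Si: 2 × 28.085 = 56.1700
O: 6 × 15.999 = 95.9940
Summing the contributions gives the formula mass.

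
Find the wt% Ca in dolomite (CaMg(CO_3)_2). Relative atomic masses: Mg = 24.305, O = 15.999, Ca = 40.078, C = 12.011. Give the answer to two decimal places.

Molar mass of CaMg(CO_3)_2: 1×40.078 + 1×24.305 + 2×12.011 + 6×15.999 = 184.399 g/mol.
Mass of Ca per formula unit: 1 × 40.078 = 40.078 g.
Weight fraction Ca = 40.078 / 184.399 = 0.2173.

21.73 mass %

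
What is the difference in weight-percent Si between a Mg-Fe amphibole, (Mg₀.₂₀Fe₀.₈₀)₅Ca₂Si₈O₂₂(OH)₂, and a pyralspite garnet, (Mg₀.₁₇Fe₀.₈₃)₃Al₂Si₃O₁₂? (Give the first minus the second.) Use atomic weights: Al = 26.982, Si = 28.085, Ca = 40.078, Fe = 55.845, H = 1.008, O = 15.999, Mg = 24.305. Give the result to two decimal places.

6.45 percentage points

Si in (Mg₀.₂₀Fe₀.₈₀)₅Ca₂Si₈O₂₂(OH)₂: molar mass 938.513 g/mol; 8×28.085 = 224.680 g → 23.94 wt%.
Si in (Mg₀.₁₇Fe₀.₈₃)₃Al₂Si₃O₁₂: molar mass 481.657 g/mol; 3×28.085 = 84.255 g → 17.49 wt%.
Difference = 23.94 − 17.49 = 6.45 percentage points.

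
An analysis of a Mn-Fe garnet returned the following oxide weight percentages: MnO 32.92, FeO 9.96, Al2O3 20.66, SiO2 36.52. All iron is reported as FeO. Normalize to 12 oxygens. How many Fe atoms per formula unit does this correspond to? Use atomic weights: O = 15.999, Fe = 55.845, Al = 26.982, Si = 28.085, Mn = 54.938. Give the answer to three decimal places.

MnO: 32.92/70.937 = 0.46407 mol → 0.46407 mol Mn, 0.46407 mol O.
FeO: 9.96/71.844 = 0.13863 mol → 0.13863 mol Fe, 0.13863 mol O.
Al2O3: 20.66/101.961 = 0.20263 mol → 0.40526 mol Al, 0.60789 mol O.
SiO2: 36.52/60.083 = 0.60783 mol → 0.60783 mol Si, 1.21566 mol O.
Total oxygen = 2.42625 mol. Normalization factor = 12/2.42625 = 4.94590.
Fe per 12 O = 0.13863 × 4.94590 = 0.686.

0.686 Fe apfu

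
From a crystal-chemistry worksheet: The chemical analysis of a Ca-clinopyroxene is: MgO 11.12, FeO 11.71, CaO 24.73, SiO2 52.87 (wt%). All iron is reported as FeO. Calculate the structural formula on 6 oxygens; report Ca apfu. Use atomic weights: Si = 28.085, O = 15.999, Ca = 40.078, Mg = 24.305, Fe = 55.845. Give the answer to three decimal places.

MgO (M=40.304): mol = 0.27590; Mg = 0.27590, O = 0.27590.
FeO (M=71.844): mol = 0.16299; Fe = 0.16299, O = 0.16299.
CaO (M=56.077): mol = 0.44100; Ca = 0.44100, O = 0.44100.
SiO2 (M=60.083): mol = 0.87995; Si = 0.87995, O = 1.75990.
ΣO = 2.63979; factor = 6/ΣO = 2.27291.
Ca apfu = 0.44100 × 2.27291 = 1.002.

1.002 Ca apfu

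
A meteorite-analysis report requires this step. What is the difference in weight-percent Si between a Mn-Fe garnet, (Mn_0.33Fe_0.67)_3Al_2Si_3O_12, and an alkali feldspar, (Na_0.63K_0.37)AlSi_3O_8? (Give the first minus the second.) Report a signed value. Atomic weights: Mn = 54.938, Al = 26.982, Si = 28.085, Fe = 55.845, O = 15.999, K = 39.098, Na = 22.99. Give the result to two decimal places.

-14.46 percentage points

M((Mn_0.33Fe_0.67)_3Al_2Si_3O_12) = 496.844 g/mol, so wt% Si = 84.255/496.844 × 100 = 16.96%.
M((Na_0.63K_0.37)AlSi_3O_8) = 268.179 g/mol, so wt% Si = 84.255/268.179 × 100 = 31.42%.
16.96 − 31.42 = -14.46 pp.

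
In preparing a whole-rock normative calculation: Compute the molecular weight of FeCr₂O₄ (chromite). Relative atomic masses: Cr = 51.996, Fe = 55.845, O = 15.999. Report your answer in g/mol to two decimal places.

223.83 g/mol

M = 1×55.845 + 2×51.996 + 4×15.999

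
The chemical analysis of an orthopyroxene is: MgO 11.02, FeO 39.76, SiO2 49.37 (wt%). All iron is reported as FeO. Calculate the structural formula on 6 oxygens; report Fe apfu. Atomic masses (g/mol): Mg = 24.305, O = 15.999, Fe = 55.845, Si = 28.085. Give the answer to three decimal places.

1.344 Fe apfu

MgO: 11.02/40.304 = 0.27342 mol → 0.27342 mol Mg, 0.27342 mol O.
FeO: 39.76/71.844 = 0.55342 mol → 0.55342 mol Fe, 0.55342 mol O.
SiO2: 49.37/60.083 = 0.82170 mol → 0.82170 mol Si, 1.64340 mol O.
Total oxygen = 2.47024 mol. Normalization factor = 6/2.47024 = 2.42891.
Fe per 6 O = 0.55342 × 2.42891 = 1.344.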